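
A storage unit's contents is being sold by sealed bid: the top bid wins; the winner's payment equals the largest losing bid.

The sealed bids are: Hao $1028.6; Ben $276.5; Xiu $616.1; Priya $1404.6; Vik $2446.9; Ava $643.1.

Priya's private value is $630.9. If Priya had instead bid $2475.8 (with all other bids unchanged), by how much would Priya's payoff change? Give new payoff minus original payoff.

−$1816

The highest bid among the other bidders is $2446.9; Priya's bid doesn't change that.
Original bid $1404.6: Priya is not highest (top rival bid is $2446.9); payoff $0.
Alternative bid $2475.8: Priya is highest, pays the top rival bid $2446.9; payoff $630.9 − $2446.9 = −$1816.
Change in payoff = −$1816 − ($0) = −$1816.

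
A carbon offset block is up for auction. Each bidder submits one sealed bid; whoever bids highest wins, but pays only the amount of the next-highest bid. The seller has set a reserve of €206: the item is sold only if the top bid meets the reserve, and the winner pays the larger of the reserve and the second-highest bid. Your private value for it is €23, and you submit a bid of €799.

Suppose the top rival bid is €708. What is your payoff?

−€685

Your bid €799 is the highest and exceeds the reserve.
Price = max(second-highest bid, reserve) = max(€708, €206) = €708.
Payoff = €23 − €708 = −€685.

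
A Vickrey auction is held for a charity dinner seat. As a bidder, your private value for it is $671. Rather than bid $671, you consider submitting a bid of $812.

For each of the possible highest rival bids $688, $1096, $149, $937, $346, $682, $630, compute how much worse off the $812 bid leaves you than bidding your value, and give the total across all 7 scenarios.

$28

The deviation costs you only when the competing bid falls strictly between $671 and $812; elsewhere both bids give the same outcome.
$688: truthful payoff $0, deviation payoff −$17 → loss $17.
$1096: outcomes coincide → loss $0.
$149: outcomes coincide → loss $0.
$937: outcomes coincide → loss $0.
$346: outcomes coincide → loss $0.
$682: truthful payoff $0, deviation payoff −$11 → loss $11.
$630: outcomes coincide → loss $0.
Total loss = $17 + $11 = $28.
In a second-price auction your bid sets only whether you win, not what you pay, so bidding your true value is weakly dominant.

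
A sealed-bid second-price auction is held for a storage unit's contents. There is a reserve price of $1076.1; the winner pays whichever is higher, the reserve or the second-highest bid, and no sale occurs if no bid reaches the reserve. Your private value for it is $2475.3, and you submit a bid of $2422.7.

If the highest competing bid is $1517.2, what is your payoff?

Your bid $2422.7 is the highest and exceeds the reserve.
Price = max(second-highest bid, reserve) = max($1517.2, $1076.1) = $1517.2.
Payoff = $2475.3 − $1517.2 = $958.1.

$958.1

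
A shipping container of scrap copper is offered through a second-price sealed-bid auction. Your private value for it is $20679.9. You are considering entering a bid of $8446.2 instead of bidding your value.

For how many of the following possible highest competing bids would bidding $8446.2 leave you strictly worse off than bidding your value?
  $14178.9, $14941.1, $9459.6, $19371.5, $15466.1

5

The deviation hurts exactly when the highest competing bid lies strictly between $8446.2 and $20679.9 — underbidding then forfeits a profitable win.
$14178.9: inside the interval → strictly worse (loss $6501).
$14941.1: inside the interval → strictly worse (loss $5738.8).
$9459.6: inside the interval → strictly worse (loss $11220.3).
$19371.5: inside the interval → strictly worse (loss $1308.4).
$15466.1: inside the interval → strictly worse (loss $5213.8).
Count: 5.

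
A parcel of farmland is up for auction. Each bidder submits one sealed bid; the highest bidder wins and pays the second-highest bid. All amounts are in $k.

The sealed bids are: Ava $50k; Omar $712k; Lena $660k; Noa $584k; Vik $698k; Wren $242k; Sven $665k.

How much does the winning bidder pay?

$698k

Highest bid: Omar at $712k, so Omar wins.
Second-highest bid: Vik at $698k — that is the price the winner pays.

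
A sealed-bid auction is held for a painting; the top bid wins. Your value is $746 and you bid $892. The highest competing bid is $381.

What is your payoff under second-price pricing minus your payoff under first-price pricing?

You have the highest bid, so you win under either rule.
Second-price: pay $381 → payoff $365.
First-price: pay your own bid $892 → payoff −$146.
Difference = $365 − (−$146) = $511.

$511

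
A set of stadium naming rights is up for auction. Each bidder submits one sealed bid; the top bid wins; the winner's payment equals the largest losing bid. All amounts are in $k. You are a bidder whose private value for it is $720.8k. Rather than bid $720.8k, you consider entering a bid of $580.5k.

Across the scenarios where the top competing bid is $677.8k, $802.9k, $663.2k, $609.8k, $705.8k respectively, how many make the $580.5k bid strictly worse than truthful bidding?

The deviation hurts exactly when the highest competing bid lies strictly between $580.5k and $720.8k — underbidding then forfeits a profitable win.
$677.8k: inside the interval → strictly worse (loss $43k).
$802.9k: above both → same outcome either way.
$663.2k: inside the interval → strictly worse (loss $57.6k).
$609.8k: inside the interval → strictly worse (loss $111k).
$705.8k: inside the interval → strictly worse (loss $15k).
Count: 4.

4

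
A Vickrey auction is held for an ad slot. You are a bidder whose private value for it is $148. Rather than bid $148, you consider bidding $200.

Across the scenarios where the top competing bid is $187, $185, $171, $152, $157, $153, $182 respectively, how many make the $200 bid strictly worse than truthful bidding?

The deviation hurts exactly when the highest competing bid lies strictly between $148 and $200 — overbidding then wins at a price above your value.
$187: inside the interval → strictly worse (loss $39).
$185: inside the interval → strictly worse (loss $37).
$171: inside the interval → strictly worse (loss $23).
$152: inside the interval → strictly worse (loss $4).
$157: inside the interval → strictly worse (loss $9).
$153: inside the interval → strictly worse (loss $5).
$182: inside the interval → strictly worse (loss $34).
Count: 7.

7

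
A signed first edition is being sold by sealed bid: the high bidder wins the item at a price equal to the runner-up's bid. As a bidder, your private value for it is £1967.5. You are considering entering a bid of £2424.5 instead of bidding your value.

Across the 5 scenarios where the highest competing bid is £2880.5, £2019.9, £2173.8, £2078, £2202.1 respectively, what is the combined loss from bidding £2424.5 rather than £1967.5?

£603.8

The deviation costs you only when the competing bid falls strictly between £1967.5 and £2424.5; elsewhere both bids give the same outcome.
£2880.5: outcomes coincide → loss £0.
£2019.9: truthful payoff £0, deviation payoff −£52.4 → loss £52.4.
£2173.8: truthful payoff £0, deviation payoff −£206.3 → loss £206.3.
£2078: truthful payoff £0, deviation payoff −£110.5 → loss £110.5.
£2202.1: truthful payoff £0, deviation payoff −£234.6 → loss £234.6.
Total loss = £52.4 + £206.3 + £110.5 + £234.6 = £603.8.
In a second-price auction your bid sets only whether you win, not what you pay, so bidding your true value is weakly dominant.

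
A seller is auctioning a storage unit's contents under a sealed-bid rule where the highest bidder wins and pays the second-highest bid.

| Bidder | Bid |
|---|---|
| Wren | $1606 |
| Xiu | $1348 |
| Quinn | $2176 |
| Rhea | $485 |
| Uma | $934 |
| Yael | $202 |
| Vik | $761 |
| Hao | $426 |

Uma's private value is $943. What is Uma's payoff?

$0

Highest bid: Quinn at $2176, so Quinn wins.
Second-highest bid: Wren at $1606 — that is the price the winner pays.
Uma did not win, so Uma pays nothing and receives nothing: payoff $0.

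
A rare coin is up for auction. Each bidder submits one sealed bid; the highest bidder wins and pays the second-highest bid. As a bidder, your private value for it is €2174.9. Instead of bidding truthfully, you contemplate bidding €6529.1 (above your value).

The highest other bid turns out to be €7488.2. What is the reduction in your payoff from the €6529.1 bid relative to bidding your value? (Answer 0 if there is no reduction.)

€0

Bidding your value €2174.9: you lose (since €2174.9 < €7488.2). Payoff €0.
Bidding €6529.1: you lose. Payoff €0.
Difference = €0 − €0 = €0; both bids lead to the same outcome because the competing bid is above both your value and your alternative bid.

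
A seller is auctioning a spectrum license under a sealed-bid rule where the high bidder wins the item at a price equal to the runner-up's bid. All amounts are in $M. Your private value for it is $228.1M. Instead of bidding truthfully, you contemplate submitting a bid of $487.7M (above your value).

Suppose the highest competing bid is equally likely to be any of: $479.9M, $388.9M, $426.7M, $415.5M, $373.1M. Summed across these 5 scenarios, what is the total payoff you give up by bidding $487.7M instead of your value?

The deviation costs you only when the competing bid falls strictly between $228.1M and $487.7M; elsewhere both bids give the same outcome.
$479.9M: truthful payoff $0M, deviation payoff −$251.8M → loss $251.8M.
$388.9M: truthful payoff $0M, deviation payoff −$160.8M → loss $160.8M.
$426.7M: truthful payoff $0M, deviation payoff −$198.6M → loss $198.6M.
$415.5M: truthful payoff $0M, deviation payoff −$187.4M → loss $187.4M.
$373.1M: truthful payoff $0M, deviation payoff −$145M → loss $145M.
Total loss = $251.8M + $160.8M + $198.6M + $187.4M + $145M = $943.6M.

$943.6M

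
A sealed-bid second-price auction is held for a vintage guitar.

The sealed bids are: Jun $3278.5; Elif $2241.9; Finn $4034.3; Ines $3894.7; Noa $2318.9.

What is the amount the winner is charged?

$3894.7

Highest bid: Finn at $4034.3, so Finn wins.
Second-highest bid: Ines at $3894.7 — that is the price the winner pays.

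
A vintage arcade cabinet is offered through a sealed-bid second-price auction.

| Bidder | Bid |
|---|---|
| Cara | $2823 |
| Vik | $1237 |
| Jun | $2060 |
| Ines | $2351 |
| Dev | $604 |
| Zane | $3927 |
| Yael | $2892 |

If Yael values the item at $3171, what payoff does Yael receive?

$0

Highest bid: Zane at $3927, so Zane wins.
Second-highest bid: Yael at $2892 — that is the price the winner pays.
Yael did not win, so Yael pays nothing and receives nothing: payoff $0.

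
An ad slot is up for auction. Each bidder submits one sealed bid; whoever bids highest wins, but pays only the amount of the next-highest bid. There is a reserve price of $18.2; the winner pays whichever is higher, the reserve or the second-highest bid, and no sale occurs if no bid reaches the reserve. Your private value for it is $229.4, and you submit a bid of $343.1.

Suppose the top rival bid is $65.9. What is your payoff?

Your bid $343.1 is the highest and exceeds the reserve.
Price = max(second-highest bid, reserve) = max($65.9, $18.2) = $65.9.
Payoff = $229.4 − $65.9 = $163.5.

$163.5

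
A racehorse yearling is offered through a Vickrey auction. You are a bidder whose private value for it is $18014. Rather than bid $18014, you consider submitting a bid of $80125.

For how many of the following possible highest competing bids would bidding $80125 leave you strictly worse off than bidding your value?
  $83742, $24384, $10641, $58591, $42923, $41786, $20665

5

The deviation hurts exactly when the highest competing bid lies strictly between $18014 and $80125 — overbidding then wins at a price above your value.
$83742: above both → same outcome either way.
$24384: inside the interval → strictly worse (loss $6370).
$10641: below both → same outcome either way.
$58591: inside the interval → strictly worse (loss $40577).
$42923: inside the interval → strictly worse (loss $24909).
$41786: inside the interval → strictly worse (loss $23772).
$20665: inside the interval → strictly worse (loss $2651).
Count: 5.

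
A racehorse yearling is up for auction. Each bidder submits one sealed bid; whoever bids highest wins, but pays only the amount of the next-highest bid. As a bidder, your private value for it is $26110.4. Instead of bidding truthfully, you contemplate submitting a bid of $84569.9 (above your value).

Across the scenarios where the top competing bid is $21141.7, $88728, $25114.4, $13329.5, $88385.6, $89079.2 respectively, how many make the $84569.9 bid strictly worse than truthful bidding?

The deviation hurts exactly when the highest competing bid lies strictly between $26110.4 and $84569.9 — overbidding then wins at a price above your value.
$21141.7: below both → same outcome either way.
$88728: above both → same outcome either way.
$25114.4: below both → same outcome either way.
$13329.5: below both → same outcome either way.
$88385.6: above both → same outcome either way.
$89079.2: above both → same outcome either way.
Count: 0.

0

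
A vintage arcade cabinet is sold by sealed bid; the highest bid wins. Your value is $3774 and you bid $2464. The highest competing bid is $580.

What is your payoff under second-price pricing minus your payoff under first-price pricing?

$1884

You have the highest bid, so you win under either rule.
Second-price: pay $580 → payoff $3194.
First-price: pay your own bid $2464 → payoff $1310.
Difference = $3194 − ($1310) = $1884.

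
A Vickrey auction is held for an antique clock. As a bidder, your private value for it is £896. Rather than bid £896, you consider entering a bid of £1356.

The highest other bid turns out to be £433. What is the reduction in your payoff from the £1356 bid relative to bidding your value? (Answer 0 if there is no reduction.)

Bidding your value £896: you win (since £896 > £433) and pay £433. Payoff £463.
Bidding £1356: you win and pay £433. Payoff £896 − £433 = £463.
Difference = £463 − £463 = £0; both bids lead to the same outcome because the competing bid is below both your value and your alternative bid.
Truthful bidding weakly dominates here: raising your bid can only win items priced above your value, and lowering it can only forfeit items priced below.

£0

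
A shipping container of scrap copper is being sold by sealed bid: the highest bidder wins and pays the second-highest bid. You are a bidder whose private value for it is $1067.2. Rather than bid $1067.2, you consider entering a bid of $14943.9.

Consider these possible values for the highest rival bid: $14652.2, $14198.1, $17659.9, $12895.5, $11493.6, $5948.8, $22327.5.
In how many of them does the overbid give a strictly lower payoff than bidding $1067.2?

The deviation hurts exactly when the highest competing bid lies strictly between $1067.2 and $14943.9 — overbidding then wins at a price above your value.
$14652.2: inside the interval → strictly worse (loss $13585).
$14198.1: inside the interval → strictly worse (loss $13130.9).
$17659.9: above both → same outcome either way.
$12895.5: inside the interval → strictly worse (loss $11828.3).
$11493.6: inside the interval → strictly worse (loss $10426.4).
$5948.8: inside the interval → strictly worse (loss $4881.6).
$22327.5: above both → same outcome either way.
Count: 5.

5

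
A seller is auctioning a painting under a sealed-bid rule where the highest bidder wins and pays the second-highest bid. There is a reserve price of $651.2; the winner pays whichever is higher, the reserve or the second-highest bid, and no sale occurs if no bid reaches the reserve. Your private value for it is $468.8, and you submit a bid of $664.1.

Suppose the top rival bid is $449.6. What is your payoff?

Your bid $664.1 is the highest and exceeds the reserve.
Price = max(second-highest bid, reserve) = max($449.6, $651.2) = $651.2.
Payoff = $468.8 − $651.2 = −$182.4.

−$182.4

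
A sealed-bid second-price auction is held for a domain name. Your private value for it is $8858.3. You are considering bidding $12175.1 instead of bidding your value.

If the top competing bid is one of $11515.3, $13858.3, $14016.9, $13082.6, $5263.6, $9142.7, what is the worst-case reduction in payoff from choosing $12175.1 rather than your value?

$11515.3: truthful gives $0, deviation gives −$2657 → loss $2657.
$13858.3: same outcome either way → loss $0.
$14016.9: same outcome either way → loss $0.
$13082.6: same outcome either way → loss $0.
$5263.6: same outcome either way → loss $0.
$9142.7: truthful gives $0, deviation gives −$284.4 → loss $284.4.
Maximum loss: $2657.

$2657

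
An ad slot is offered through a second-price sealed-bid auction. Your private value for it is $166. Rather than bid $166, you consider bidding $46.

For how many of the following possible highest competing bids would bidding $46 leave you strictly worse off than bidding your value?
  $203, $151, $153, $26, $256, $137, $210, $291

3

The deviation hurts exactly when the highest competing bid lies strictly between $46 and $166 — underbidding then forfeits a profitable win.
$203: above both → same outcome either way.
$151: inside the interval → strictly worse (loss $15).
$153: inside the interval → strictly worse (loss $13).
$26: below both → same outcome either way.
$256: above both → same outcome either way.
$137: inside the interval → strictly worse (loss $29).
$210: above both → same outcome either way.
$291: above both → same outcome either way.
Count: 3.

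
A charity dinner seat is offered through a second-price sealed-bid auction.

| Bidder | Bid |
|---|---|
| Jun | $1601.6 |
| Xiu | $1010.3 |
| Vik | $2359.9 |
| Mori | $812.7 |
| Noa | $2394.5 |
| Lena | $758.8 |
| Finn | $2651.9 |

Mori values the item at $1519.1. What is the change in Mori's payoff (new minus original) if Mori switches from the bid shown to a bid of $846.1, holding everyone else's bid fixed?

$0

The highest bid among the other bidders is $2651.9; Mori's bid doesn't change that.
Original bid $812.7: Mori is not highest (top rival bid is $2651.9); payoff $0.
Alternative bid $846.1: Mori is not highest (top rival bid is $2651.9); payoff $0.
Change in payoff = $0 − ($0) = $0.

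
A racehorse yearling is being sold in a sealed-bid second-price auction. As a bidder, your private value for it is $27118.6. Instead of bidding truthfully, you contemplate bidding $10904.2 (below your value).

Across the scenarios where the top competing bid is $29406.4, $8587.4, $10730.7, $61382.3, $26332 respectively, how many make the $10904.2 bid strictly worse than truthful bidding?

The deviation hurts exactly when the highest competing bid lies strictly between $10904.2 and $27118.6 — underbidding then forfeits a profitable win.
$29406.4: above both → same outcome either way.
$8587.4: below both → same outcome either way.
$10730.7: below both → same outcome either way.
$61382.3: above both → same outcome either way.
$26332: inside the interval → strictly worse (loss $786.6).
Count: 1.

1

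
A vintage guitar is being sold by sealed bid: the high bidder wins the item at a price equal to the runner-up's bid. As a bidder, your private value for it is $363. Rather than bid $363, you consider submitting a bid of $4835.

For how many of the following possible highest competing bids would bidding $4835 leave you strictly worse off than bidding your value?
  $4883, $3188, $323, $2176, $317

The deviation hurts exactly when the highest competing bid lies strictly between $363 and $4835 — overbidding then wins at a price above your value.
$4883: above both → same outcome either way.
$3188: inside the interval → strictly worse (loss $2825).
$323: below both → same outcome either way.
$2176: inside the interval → strictly worse (loss $1813).
$317: below both → same outcome either way.
Count: 2.

2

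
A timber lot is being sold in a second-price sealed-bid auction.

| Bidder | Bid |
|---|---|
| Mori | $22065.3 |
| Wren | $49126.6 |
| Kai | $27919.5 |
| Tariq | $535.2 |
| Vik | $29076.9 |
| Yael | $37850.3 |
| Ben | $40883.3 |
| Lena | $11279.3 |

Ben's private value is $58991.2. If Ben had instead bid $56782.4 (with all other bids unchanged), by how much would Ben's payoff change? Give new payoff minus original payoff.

$9864.6

The highest bid among the other bidders is $49126.6; Ben's bid doesn't change that.
Original bid $40883.3: Ben is not highest (top rival bid is $49126.6); payoff $0.
Alternative bid $56782.4: Ben is highest, pays the top rival bid $49126.6; payoff $58991.2 − $49126.6 = $9864.6.
Change in payoff = $9864.6 − ($0) = $9864.6.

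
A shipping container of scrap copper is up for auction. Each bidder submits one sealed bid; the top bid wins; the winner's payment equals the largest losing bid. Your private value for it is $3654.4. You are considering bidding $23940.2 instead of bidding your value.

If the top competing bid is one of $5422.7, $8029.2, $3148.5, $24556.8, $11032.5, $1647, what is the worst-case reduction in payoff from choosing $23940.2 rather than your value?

$5422.7: truthful gives $0, deviation gives −$1768.3 → loss $1768.3.
$8029.2: truthful gives $0, deviation gives −$4374.8 → loss $4374.8.
$3148.5: same outcome either way → loss $0.
$24556.8: same outcome either way → loss $0.
$11032.5: truthful gives $0, deviation gives −$7378.1 → loss $7378.1.
$1647: same outcome either way → loss $0.
Maximum loss: $7378.1.

$7378.1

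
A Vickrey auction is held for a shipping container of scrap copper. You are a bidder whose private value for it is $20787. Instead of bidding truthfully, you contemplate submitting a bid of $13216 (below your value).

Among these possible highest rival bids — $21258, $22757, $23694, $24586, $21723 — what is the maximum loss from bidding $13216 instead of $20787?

$0

$21258: same outcome either way → loss $0.
$22757: same outcome either way → loss $0.
$23694: same outcome either way → loss $0.
$24586: same outcome either way → loss $0.
$21723: same outcome either way → loss $0.
Maximum loss: $0.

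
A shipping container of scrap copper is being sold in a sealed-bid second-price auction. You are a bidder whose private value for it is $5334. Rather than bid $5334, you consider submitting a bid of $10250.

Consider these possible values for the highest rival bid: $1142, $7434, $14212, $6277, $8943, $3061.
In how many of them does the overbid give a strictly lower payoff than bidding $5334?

The deviation hurts exactly when the highest competing bid lies strictly between $5334 and $10250 — overbidding then wins at a price above your value.
$1142: below both → same outcome either way.
$7434: inside the interval → strictly worse (loss $2100).
$14212: above both → same outcome either way.
$6277: inside the interval → strictly worse (loss $943).
$8943: inside the interval → strictly worse (loss $3609).
$3061: below both → same outcome either way.
Count: 3.

3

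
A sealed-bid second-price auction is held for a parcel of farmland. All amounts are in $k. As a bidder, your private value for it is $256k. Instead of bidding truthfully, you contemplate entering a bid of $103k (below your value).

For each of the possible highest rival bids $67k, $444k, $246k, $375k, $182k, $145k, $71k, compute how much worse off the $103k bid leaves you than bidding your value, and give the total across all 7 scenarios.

$195k

The deviation costs you only when the competing bid falls strictly between $103k and $256k; elsewhere both bids give the same outcome.
$67k: outcomes coincide → loss $0k.
$444k: outcomes coincide → loss $0k.
$246k: truthful payoff $10k, deviation payoff $0k → loss $10k.
$375k: outcomes coincide → loss $0k.
$182k: truthful payoff $74k, deviation payoff $0k → loss $74k.
$145k: truthful payoff $111k, deviation payoff $0k → loss $111k.
$71k: outcomes coincide → loss $0k.
Total loss = $10k + $74k + $111k = $195k.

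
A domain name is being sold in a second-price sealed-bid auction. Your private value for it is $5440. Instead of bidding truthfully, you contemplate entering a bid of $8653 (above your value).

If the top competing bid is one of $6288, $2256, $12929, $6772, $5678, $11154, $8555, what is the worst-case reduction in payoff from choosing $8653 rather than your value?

$3115

$6288: truthful gives $0, deviation gives −$848 → loss $848.
$2256: same outcome either way → loss $0.
$12929: same outcome either way → loss $0.
$6772: truthful gives $0, deviation gives −$1332 → loss $1332.
$5678: truthful gives $0, deviation gives −$238 → loss $238.
$11154: same outcome either way → loss $0.
$8555: truthful gives $0, deviation gives −$3115 → loss $3115.
Maximum loss: $3115.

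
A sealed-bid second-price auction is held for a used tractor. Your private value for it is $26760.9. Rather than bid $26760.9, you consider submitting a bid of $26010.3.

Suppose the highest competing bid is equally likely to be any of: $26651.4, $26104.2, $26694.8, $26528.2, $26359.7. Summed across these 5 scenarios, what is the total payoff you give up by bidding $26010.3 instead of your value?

The deviation costs you only when the competing bid falls strictly between $26010.3 and $26760.9; elsewhere both bids give the same outcome.
$26651.4: truthful payoff $109.5, deviation payoff $0 → loss $109.5.
$26104.2: truthful payoff $656.7, deviation payoff $0 → loss $656.7.
$26694.8: truthful payoff $66.1, deviation payoff $0 → loss $66.1.
$26528.2: truthful payoff $232.7, deviation payoff $0 → loss $232.7.
$26359.7: truthful payoff $401.2, deviation payoff $0 → loss $401.2.
Total loss = $109.5 + $656.7 + $66.1 + $232.7 + $401.2 = $1466.2.
In a second-price auction your bid sets only whether you win, not what you pay, so bidding your true value is weakly dominant.

$1466.2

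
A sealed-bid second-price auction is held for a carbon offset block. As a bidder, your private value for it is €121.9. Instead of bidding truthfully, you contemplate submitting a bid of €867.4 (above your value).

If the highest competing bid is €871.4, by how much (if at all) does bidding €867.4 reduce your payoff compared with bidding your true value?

Bidding your value €121.9: you lose (since €121.9 < €871.4). Payoff €0.
Bidding €867.4: you lose. Payoff €0.
Difference = €0 − €0 = €0; both bids lead to the same outcome because the competing bid is above both your value and your alternative bid.

€0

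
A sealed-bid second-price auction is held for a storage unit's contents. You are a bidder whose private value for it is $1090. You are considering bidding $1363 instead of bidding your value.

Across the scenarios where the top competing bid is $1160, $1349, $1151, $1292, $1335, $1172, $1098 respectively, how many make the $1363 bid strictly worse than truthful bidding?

7

The deviation hurts exactly when the highest competing bid lies strictly between $1090 and $1363 — overbidding then wins at a price above your value.
$1160: inside the interval → strictly worse (loss $70).
$1349: inside the interval → strictly worse (loss $259).
$1151: inside the interval → strictly worse (loss $61).
$1292: inside the interval → strictly worse (loss $202).
$1335: inside the interval → strictly worse (loss $245).
$1172: inside the interval → strictly worse (loss $82).
$1098: inside the interval → strictly worse (loss $8).
Count: 7.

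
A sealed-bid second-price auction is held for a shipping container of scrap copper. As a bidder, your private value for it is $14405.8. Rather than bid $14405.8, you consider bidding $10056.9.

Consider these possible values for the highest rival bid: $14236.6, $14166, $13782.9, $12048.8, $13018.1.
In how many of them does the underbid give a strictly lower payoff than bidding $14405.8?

5

The deviation hurts exactly when the highest competing bid lies strictly between $10056.9 and $14405.8 — underbidding then forfeits a profitable win.
$14236.6: inside the interval → strictly worse (loss $169.2).
$14166: inside the interval → strictly worse (loss $239.8).
$13782.9: inside the interval → strictly worse (loss $622.9).
$12048.8: inside the interval → strictly worse (loss $2357).
$13018.1: inside the interval → strictly worse (loss $1387.7).
Count: 5.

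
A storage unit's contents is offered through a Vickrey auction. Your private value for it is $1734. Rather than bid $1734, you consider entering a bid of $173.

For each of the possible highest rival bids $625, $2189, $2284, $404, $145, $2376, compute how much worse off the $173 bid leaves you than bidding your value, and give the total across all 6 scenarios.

$2439

The deviation costs you only when the competing bid falls strictly between $173 and $1734; elsewhere both bids give the same outcome.
$625: truthful payoff $1109, deviation payoff $0 → loss $1109.
$2189: outcomes coincide → loss $0.
$2284: outcomes coincide → loss $0.
$404: truthful payoff $1330, deviation payoff $0 → loss $1330.
$145: outcomes coincide → loss $0.
$2376: outcomes coincide → loss $0.
Total loss = $1109 + $1330 = $2439.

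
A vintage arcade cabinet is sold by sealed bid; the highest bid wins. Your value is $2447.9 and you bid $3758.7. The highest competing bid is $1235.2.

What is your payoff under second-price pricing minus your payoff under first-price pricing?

You have the highest bid, so you win under either rule.
Second-price: pay $1235.2 → payoff $1212.7.
First-price: pay your own bid $3758.7 → payoff −$1310.8.
Difference = $1212.7 − (−$1310.8) = $2523.5.

$2523.5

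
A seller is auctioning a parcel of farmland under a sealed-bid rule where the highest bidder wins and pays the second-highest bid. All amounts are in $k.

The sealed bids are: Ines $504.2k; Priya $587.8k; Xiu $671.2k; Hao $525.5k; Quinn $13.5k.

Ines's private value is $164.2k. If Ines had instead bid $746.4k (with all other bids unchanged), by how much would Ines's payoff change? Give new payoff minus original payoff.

−$507k

The highest bid among the other bidders is $671.2k; Ines's bid doesn't change that.
Original bid $504.2k: Ines is not highest (top rival bid is $671.2k); payoff $0k.
Alternative bid $746.4k: Ines is highest, pays the top rival bid $671.2k; payoff $164.2k − $671.2k = −$507k.
Change in payoff = −$507k − ($0k) = −$507k.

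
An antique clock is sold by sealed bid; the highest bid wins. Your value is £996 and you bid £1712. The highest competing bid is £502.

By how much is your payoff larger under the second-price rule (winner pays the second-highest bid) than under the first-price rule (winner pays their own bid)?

£1210

You have the highest bid, so you win under either rule.
Second-price: pay £502 → payoff £494.
First-price: pay your own bid £1712 → payoff −£716.
Difference = £494 − (−£716) = £1210.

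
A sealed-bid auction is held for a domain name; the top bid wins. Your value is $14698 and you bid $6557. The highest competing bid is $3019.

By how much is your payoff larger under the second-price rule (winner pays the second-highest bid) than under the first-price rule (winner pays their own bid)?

$3538

You have the highest bid, so you win under either rule.
Second-price: pay $3019 → payoff $11679.
First-price: pay your own bid $6557 → payoff $8141.
Difference = $11679 − ($8141) = $3538.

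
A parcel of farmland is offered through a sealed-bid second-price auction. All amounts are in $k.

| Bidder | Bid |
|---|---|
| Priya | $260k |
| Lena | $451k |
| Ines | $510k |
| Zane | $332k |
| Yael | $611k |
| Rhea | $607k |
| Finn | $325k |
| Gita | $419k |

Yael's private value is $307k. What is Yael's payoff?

−$300k

Highest bid: Yael at $611k, so Yael wins.
Second-highest bid: Rhea at $607k — that is the price the winner pays.
Yael's payoff = value − price = $307k − $607k = −$300k.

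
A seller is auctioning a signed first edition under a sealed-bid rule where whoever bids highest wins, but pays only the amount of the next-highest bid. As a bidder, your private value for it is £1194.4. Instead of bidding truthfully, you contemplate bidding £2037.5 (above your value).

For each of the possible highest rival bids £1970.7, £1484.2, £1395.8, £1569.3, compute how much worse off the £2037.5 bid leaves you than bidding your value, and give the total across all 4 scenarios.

£1642.4

The deviation costs you only when the competing bid falls strictly between £1194.4 and £2037.5; elsewhere both bids give the same outcome.
£1970.7: truthful payoff £0, deviation payoff −£776.3 → loss £776.3.
£1484.2: truthful payoff £0, deviation payoff −£289.8 → loss £289.8.
£1395.8: truthful payoff £0, deviation payoff −£201.4 → loss £201.4.
£1569.3: truthful payoff £0, deviation payoff −£374.9 → loss £374.9.
Total loss = £776.3 + £289.8 + £201.4 + £374.9 = £1642.4.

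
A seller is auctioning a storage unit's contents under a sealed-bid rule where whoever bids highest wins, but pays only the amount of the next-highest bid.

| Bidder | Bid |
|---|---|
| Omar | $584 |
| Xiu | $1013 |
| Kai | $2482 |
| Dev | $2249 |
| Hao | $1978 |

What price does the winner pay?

$2249

Highest bid: Kai at $2482, so Kai wins.
Second-highest bid: Dev at $2249 — that is the price the winner pays.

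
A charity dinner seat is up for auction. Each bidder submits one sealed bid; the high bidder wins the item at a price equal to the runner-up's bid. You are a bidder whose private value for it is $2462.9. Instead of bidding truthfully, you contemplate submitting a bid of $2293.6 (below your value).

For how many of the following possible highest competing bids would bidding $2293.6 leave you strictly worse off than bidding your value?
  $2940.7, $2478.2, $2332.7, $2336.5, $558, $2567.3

The deviation hurts exactly when the highest competing bid lies strictly between $2293.6 and $2462.9 — underbidding then forfeits a profitable win.
$2940.7: above both → same outcome either way.
$2478.2: above both → same outcome either way.
$2332.7: inside the interval → strictly worse (loss $130.2).
$2336.5: inside the interval → strictly worse (loss $126.4).
$558: below both → same outcome either way.
$2567.3: above both → same outcome either way.
Count: 2.

2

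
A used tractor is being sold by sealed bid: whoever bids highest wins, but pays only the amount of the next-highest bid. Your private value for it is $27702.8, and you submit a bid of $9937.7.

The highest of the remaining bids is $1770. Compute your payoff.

Your bid $9937.7 exceeds the highest competing bid $1770, so you win.
In a second-price auction the winner pays the second-highest bid, $1770.
Payoff = value − price = $27702.8 − $1770 = $25932.8.

$25932.8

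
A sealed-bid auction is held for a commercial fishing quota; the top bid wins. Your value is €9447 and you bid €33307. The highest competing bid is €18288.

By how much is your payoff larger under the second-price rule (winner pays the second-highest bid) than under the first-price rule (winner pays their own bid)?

€15019

You have the highest bid, so you win under either rule.
Second-price: pay €18288 → payoff −€8841.
First-price: pay your own bid €33307 → payoff −€23860.
Difference = −€8841 − (−€23860) = €15019.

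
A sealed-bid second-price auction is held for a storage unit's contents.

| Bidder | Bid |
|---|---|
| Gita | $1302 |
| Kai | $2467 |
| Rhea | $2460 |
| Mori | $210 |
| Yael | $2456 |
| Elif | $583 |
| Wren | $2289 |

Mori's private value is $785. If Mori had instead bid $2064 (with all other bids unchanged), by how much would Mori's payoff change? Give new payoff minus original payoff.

$0

The highest bid among the other bidders is $2467; Mori's bid doesn't change that.
Original bid $210: Mori is not highest (top rival bid is $2467); payoff $0.
Alternative bid $2064: Mori is not highest (top rival bid is $2467); payoff $0.
Change in payoff = $0 − ($0) = $0.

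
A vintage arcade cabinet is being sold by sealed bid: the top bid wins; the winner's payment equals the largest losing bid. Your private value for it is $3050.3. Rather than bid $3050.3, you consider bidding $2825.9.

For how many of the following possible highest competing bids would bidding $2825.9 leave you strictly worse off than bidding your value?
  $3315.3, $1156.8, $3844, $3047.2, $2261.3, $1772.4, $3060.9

The deviation hurts exactly when the highest competing bid lies strictly between $2825.9 and $3050.3 — underbidding then forfeits a profitable win.
$3315.3: above both → same outcome either way.
$1156.8: below both → same outcome either way.
$3844: above both → same outcome either way.
$3047.2: inside the interval → strictly worse (loss $3.1).
$2261.3: below both → same outcome either way.
$1772.4: below both → same outcome either way.
$3060.9: above both → same outcome either way.
Count: 1.

1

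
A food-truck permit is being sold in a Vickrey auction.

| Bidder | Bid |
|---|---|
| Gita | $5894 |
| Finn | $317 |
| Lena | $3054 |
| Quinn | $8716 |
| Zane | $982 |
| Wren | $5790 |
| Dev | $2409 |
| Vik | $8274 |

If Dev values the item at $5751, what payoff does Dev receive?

$0

Highest bid: Quinn at $8716, so Quinn wins.
Second-highest bid: Vik at $8274 — that is the price the winner pays.
Dev did not win, so Dev pays nothing and receives nothing: payoff $0.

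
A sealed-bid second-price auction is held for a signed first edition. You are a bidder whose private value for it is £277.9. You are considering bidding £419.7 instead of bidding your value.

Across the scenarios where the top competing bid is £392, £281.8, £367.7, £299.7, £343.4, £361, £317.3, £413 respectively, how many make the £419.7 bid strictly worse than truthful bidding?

8

The deviation hurts exactly when the highest competing bid lies strictly between £277.9 and £419.7 — overbidding then wins at a price above your value.
£392: inside the interval → strictly worse (loss £114.1).
£281.8: inside the interval → strictly worse (loss £3.9).
£367.7: inside the interval → strictly worse (loss £89.8).
£299.7: inside the interval → strictly worse (loss £21.8).
£343.4: inside the interval → strictly worse (loss £65.5).
£361: inside the interval → strictly worse (loss £83.1).
£317.3: inside the interval → strictly worse (loss £39.4).
£413: inside the interval → strictly worse (loss £135.1).
Count: 8.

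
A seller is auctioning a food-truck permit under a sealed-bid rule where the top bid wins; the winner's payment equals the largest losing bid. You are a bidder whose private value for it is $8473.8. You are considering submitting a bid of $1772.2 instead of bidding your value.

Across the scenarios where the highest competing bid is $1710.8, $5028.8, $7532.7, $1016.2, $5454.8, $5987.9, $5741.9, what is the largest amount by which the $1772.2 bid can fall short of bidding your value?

$3445

$1710.8: same outcome either way → loss $0.
$5028.8: truthful gives $3445, deviation gives $0 → loss $3445.
$7532.7: truthful gives $941.1, deviation gives $0 → loss $941.1.
$1016.2: same outcome either way → loss $0.
$5454.8: truthful gives $3019, deviation gives $0 → loss $3019.
$5987.9: truthful gives $2485.9, deviation gives $0 → loss $2485.9.
$5741.9: truthful gives $2731.9, deviation gives $0 → loss $2731.9.
Maximum loss: $3445.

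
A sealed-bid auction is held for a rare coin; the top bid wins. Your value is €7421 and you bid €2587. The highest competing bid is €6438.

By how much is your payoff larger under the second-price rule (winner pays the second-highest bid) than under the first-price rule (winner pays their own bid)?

€0

Your bid €2587 is below €6438, so you lose under either rule.
Payoff is €0 in both cases; difference = €0.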